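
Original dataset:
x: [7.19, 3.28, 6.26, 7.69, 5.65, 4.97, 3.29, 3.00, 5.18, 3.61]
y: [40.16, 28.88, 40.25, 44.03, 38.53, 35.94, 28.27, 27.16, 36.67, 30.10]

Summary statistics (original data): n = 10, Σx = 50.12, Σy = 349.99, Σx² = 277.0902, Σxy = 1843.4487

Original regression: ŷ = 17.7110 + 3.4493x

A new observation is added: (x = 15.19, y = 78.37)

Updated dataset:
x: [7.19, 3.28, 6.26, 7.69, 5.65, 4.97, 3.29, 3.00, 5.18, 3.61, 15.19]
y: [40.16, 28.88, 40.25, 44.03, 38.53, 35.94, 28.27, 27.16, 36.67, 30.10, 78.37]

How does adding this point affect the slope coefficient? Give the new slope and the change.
Adding the point moves β₁ from 3.4493 to 4.0862, i.e. it increases by 0.6369 (+18.5%).

The new point has HIGH LEVERAGE: x = 15.19 is far from the original mean x̄ = 50.12/10 ≈ 5.01 (original range [3.00, 7.69]).

Step 1: Update the sums with the new point (n goes from 10 to 11)
Σx  = 50.12 + 15.19 = 65.31
Σy  = 349.99 + 78.37 = 428.36
Σx² = 277.0902 + 15.19² = 277.0902 + 230.7361 = 507.8263
Σxy = 1843.4487 + 15.19×78.37 = 1843.4487 + 1190.4403 = 3033.8890

Step 2: Recompute the slope with b₁ = (nΣxy − ΣxΣy) / (nΣx² − (Σx)²)
Numerator   = 11×3033.8890 − 65.31×428.36 = 33372.7790 − 27976.1916 = 5396.5874
Denominator = 11×507.8263 − 65.31² = 5586.0893 − 4265.3961 = 1320.6932
b₁(new) = 5396.5874 / 1320.6932 = 4.0862

(Same formula on the original sums: (10×1843.4487 − 50.12×349.99) / (10×277.0902 − 50.12²) = 892.9882 / 258.8876 = 3.4493, matching the given fit.)

Step 3: Change in slope
Δβ₁ = 4.0862 − 3.4493 = +0.6369
Relative change = +0.6369 / 3.4493 × 100% = +18.5%
→ the slope increases when the point is added.

Because the point sits above the extension of the original line at a high-leverage x, it tilts the fit up.
In practice: examine leverage (hᵢ) and Cook's distance rather than deleting it automatically.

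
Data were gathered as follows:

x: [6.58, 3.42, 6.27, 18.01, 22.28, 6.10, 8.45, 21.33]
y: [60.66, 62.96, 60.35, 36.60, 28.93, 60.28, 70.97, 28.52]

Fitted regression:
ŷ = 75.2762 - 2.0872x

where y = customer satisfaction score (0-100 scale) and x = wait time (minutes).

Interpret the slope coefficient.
For each additional minute of wait time, predicted satisfaction score decreases by approximately 2.0872 points.

β₁ = -2.0872 is the change in predicted satisfaction score (points) per additional minute of wait time.

Interpretation:
- Wait time up by 1 minute → predicted satisfaction score decreases by 2.0872 points
- This is a linear approximation: the same per-unit change is assumed across the whole observed x range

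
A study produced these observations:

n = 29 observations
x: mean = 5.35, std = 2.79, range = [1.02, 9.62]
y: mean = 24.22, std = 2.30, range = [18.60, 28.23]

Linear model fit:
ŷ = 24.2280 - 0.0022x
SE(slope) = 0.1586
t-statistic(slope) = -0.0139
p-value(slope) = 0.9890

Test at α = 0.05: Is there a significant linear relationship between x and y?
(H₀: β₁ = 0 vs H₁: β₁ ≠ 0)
Since p-value = 0.9890 ≥ α = 0.05, fail to reject H₀ — the slope is not significantly different from 0.

Hypothesis test for the slope coefficient:

H₀: β₁ = 0 (no linear relationship)
H₁: β₁ ≠ 0 (linear relationship exists)

Test statistic: t = β̂₁ / SE(β̂₁) = -0.0022 / 0.1586 = -0.0139

p = 0.9890: how often a slope estimate this far from 0 (in SE units) would arise by chance if β₁ were truly 0.

Decision rule: reject H₀ if p-value < α.
p-value = 0.9890 ≥ α = 0.05 → fail to reject H₀.

There is not sufficient evidence at the 5% significance level to conclude that a linear relationship exists between x and y.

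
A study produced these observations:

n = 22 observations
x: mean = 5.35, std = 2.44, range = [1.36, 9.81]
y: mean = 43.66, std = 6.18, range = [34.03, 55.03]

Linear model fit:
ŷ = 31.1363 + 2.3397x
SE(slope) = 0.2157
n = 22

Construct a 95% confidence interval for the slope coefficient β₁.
The 95% CI for β₁ is (1.8897, 2.7897)

Confidence interval for the slope:

The 95% CI for β₁ is: β̂₁ ± t*(α/2, n-2) × SE(β̂₁)

Step 1: Find critical t-value
- Confidence level = 0.95
- Degrees of freedom = n - 2 = 22 - 2 = 20
- t*(α/2, 20) = 2.0860

Step 2: Calculate margin of error
Margin = 2.0860 × 0.2157 = 0.4500

Step 3: Construct interval
CI = 2.3397 ± 0.4500
CI = (1.8897, 2.7897)

Interpretation: each one-unit increase in x is associated with a change in mean y of between 1.8897 and 2.7897, with 95% confidence.
Since 0 is outside the interval, a two-sided test at α = 0.05 would reject H₀: β₁ = 0.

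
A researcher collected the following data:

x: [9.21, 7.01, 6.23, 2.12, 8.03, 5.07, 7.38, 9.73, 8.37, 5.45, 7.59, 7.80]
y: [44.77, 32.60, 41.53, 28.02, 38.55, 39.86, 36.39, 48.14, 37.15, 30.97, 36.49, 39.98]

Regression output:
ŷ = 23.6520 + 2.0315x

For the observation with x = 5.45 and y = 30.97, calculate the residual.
Residual = -3.7537

The residual is the difference between the actual value and the predicted value:

Residual = y - ŷ

Step 1: Calculate predicted value
ŷ = 23.6520 + 2.0315 × 5.45
ŷ = 34.7237

Step 2: Calculate residual
Residual = 30.97 - 34.7237
Residual = -3.7537

Interpretation: the model overestimates the actual value by 3.7537 at this point (negative residual → observation lies below the fitted line).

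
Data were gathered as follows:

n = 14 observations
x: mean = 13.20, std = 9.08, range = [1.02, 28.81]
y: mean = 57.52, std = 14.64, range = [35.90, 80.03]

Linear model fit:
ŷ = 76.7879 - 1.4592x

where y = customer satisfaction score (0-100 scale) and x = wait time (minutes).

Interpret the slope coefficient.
An increase of one minute in wait time is associated with a 1.4592 points decrease in predicted satisfaction score.

The slope β₁ = -1.4592 gives the rate at which the fitted satisfaction score changes with wait time.

Interpretation:
- Wait time up by 1 minute → predicted satisfaction score decreases by 1.4592 points
- This is a linear approximation: the same per-unit change is assumed across the whole observed x range
- The slope describes association in these data, not necessarily a causal effect

(β₀ = 76.7879 is the fitted value at x = 0 and is not part of the slope interpretation.)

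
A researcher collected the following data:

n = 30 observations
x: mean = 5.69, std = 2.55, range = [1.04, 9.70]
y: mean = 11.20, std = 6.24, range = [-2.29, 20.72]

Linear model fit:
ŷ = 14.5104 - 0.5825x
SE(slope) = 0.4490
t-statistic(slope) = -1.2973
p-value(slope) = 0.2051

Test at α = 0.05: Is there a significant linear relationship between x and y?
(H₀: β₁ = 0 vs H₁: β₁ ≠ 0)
Since p-value = 0.2051 ≥ α = 0.05, fail to reject H₀ — the slope is not significantly different from 0.

Hypothesis test for the slope coefficient:

H₀: β₁ = 0 (no linear relationship)
H₁: β₁ ≠ 0 (linear relationship exists)

Test statistic: t = β̂₁ / SE(β̂₁) = -0.5825 / 0.4490 = -1.2973

With df = 28, the two-sided p-value for |t| = 1.2973 is 0.2051.

Decision rule: reject H₀ if p-value < α.
p-value = 0.2051 ≥ α = 0.05 → fail to reject H₀.

At α = 0.05 the data do not provide convincing evidence of a nonzero slope.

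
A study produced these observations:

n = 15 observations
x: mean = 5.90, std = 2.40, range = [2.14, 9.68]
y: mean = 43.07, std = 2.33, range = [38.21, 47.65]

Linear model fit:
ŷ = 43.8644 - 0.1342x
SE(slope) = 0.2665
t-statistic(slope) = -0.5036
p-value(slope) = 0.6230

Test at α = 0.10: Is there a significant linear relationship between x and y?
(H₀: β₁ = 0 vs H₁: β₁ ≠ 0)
Since p-value = 0.6230 ≥ α = 0.10, fail to reject H₀ — the slope is not significantly different from 0.

Hypothesis test for the slope coefficient:

H₀: β₁ = 0 (no linear relationship)
H₁: β₁ ≠ 0 (linear relationship exists)

Test statistic: t = β̂₁ / SE(β̂₁) = -0.1342 / 0.2665 = -0.5036

The p-value (0.6230) is the probability, under H₀, of a t-statistic at least as extreme as |t| = 0.5036 (two-sided, df = n − 2 = 13).

Decision rule: reject H₀ if p-value < α.
p-value = 0.6230 ≥ α = 0.10 → fail to reject H₀.

Conclusion: the linear association between x and y is not significant at the 10% level.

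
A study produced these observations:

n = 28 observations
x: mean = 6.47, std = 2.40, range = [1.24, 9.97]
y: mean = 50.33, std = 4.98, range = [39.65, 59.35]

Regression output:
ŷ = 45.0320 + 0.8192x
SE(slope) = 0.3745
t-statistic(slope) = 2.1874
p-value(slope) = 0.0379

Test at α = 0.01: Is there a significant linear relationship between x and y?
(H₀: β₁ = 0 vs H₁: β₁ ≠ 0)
Fail to reject H₀: p-value = 0.0379 ≥ α = 0.01. The linear relationship is not significant at the 1% level.

Hypothesis test for the slope coefficient:

H₀: β₁ = 0 (no linear relationship)
H₁: β₁ ≠ 0 (linear relationship exists)

Test statistic: t = β̂₁ / SE(β̂₁) = 0.8192 / 0.3745 = 2.1874

The p-value (0.0379) is the probability, under H₀, of a t-statistic at least as extreme as |t| = 2.1874 (two-sided, df = n − 2 = 26).

Decision rule: reject H₀ if p-value < α.
p-value = 0.0379 ≥ α = 0.01 → fail to reject H₀.

At α = 0.01 the data do not provide convincing evidence of a nonzero slope.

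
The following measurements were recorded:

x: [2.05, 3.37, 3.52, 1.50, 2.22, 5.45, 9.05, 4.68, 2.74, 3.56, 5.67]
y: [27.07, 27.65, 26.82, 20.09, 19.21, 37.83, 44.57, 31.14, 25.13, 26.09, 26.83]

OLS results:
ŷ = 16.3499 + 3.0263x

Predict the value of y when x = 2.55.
ŷ = 24.0670

x = 2.55 lies inside the observed range [1.50, 9.05], so the fitted equation applies directly:

ŷ = 16.3499 + 3.0263 × 2.55
ŷ = 16.3499 + 7.7171
ŷ = 24.0670

This is a point prediction; actual observations scatter around it by roughly the residual standard deviation.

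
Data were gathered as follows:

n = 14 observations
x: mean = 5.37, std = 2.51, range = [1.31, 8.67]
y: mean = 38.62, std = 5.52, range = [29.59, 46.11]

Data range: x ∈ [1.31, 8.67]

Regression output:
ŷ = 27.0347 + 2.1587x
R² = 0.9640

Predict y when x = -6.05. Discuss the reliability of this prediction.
ŷ = 13.9746 (extrapolation — x = -6.05 lies outside [1.31, 8.67], so reliability is low).

Prediction calculation:
ŷ = 27.0347 + 2.1587 × (-6.05)
ŷ = 13.9746

Reliability:
- Data range: x ∈ [1.31, 8.67]
- Prediction point: x = -6.05 is 7.36 units below the observed range → this is EXTRAPOLATION, not interpolation

Why that matters here:
- The linear relationship may not hold outside the observed range
- Real relationships often flatten, saturate, or turn nonlinear at extremes
- R² describes fit only over the sampled x values; it says nothing about behaviour beyond them

A defensible statement: 'if the linear trend continued to x = -6.05, y would be about 13.9746' — the premise is untested.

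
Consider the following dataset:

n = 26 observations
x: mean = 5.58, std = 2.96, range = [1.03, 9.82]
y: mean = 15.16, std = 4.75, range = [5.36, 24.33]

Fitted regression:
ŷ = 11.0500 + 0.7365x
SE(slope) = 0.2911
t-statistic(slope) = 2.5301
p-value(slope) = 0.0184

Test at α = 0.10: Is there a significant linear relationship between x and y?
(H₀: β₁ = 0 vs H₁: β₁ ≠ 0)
p-value = 0.0184 < α = 0.10, so we reject H₀. The relationship is significant.

Hypothesis test for the slope coefficient:

H₀: β₁ = 0 (no linear relationship)
H₁: β₁ ≠ 0 (linear relationship exists)

Test statistic: t = β̂₁ / SE(β̂₁) = 0.7365 / 0.2911 = 2.5301

With df = 24, the two-sided p-value for |t| = 2.5301 is 0.0184.

Decision rule: reject H₀ if p-value < α.
p-value = 0.0184 < α = 0.10 → reject H₀.

At α = 0.10 the data do provide convincing evidence of a nonzero slope.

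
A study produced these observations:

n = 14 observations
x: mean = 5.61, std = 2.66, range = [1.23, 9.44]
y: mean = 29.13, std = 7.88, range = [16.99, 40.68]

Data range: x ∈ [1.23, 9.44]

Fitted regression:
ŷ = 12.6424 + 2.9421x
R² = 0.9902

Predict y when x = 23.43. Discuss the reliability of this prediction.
The equation gives ŷ = 81.5758; however x = 23.43 is 13.99 units above the observed range, so this extrapolated value should not be trusted.

Prediction calculation:
ŷ = 12.6424 + 2.9421 × 23.43
ŷ = 81.5758

Reliability:
- Data range: x ∈ [1.23, 9.44]
- Prediction point: x = 23.43 is 13.99 units above the observed range → this is EXTRAPOLATION, not interpolation

Why that matters here:
- The linear relationship may not hold outside the observed range
- There are no observations near this x to validate the fitted line there

A defensible statement: 'if the linear trend continued to x = 23.43, y would be about 81.5758' — the premise is untested.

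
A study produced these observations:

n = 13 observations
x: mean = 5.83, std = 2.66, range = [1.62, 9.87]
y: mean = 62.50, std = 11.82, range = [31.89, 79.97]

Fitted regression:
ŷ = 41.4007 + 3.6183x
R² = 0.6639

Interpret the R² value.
R² = 0.6639 means 66.39% of the variation in y is explained by the linear relationship with x. This indicates a moderate fit.

R² (coefficient of determination) measures the proportion of variance in y explained by the regression model.

Here R² = 0.6639:
- Explained: 66.39% of the variation in y
- Unexplained (residual): 100% − 66.39% = 33.61%
- Rule of thumb (below 0.3 weak; 0.3 to below 0.7 moderate; 0.7 and above strong) → moderate

Note: R² never decreases when predictors are added, so it should not be used alone to compare models of different size.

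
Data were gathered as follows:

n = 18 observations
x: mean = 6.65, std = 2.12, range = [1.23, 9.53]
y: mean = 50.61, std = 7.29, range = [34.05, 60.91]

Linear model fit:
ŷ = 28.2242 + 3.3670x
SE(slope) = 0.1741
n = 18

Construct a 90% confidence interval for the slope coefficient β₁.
The 90% CI for β₁ is (3.0630, 3.6710)

Confidence interval for the slope:

The 90% CI for β₁ is: β̂₁ ± t*(α/2, n-2) × SE(β̂₁)

Step 1: Find critical t-value
- Confidence level = 0.9
- Degrees of freedom = n - 2 = 18 - 2 = 16
- t*(α/2, 16) = 1.7459

Step 2: Calculate margin of error
Margin = 1.7459 × 0.1741 = 0.3040

Step 3: Construct interval
CI = 3.3670 ± 0.3040
CI = (3.0630, 3.6710)

Interpretation: intervals built this way capture the true β₁ in 90% of repeated samples; here the plausible range for the per-unit effect of x on y is 3.0630 to 3.6710.
Both endpoints are positive, so the data support a genuinely positive slope at this confidence level.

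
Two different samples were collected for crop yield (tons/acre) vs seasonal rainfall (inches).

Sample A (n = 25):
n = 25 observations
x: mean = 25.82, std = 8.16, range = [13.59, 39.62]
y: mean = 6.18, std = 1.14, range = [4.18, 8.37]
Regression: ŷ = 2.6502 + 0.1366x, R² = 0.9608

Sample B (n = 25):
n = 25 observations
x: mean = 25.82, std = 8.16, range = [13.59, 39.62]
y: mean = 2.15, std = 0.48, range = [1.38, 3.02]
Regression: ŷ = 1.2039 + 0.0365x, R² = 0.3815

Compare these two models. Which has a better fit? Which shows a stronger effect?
Model A has the better fit (R² = 0.9608 vs 0.3815). Model A shows the stronger effect (|β₁| = 0.1366 vs 0.0365).

Model Comparison:

Fit — compare R²:
- Model A: R² = 0.9608 → 96.08% of variance in crop yield explained
- Model B: R² = 0.3815 → 38.15% of variance in crop yield explained
- 0.9608 > 0.3815 → Model A has the better fit

Which has the larger per-inch effect? (|β₁|)
- Model A: β₁ = 0.1366 → predicted crop yield rises 0.1366 tons/acre per additional inch of rainfall
- Model B: β₁ = 0.0365 → predicted crop yield rises 0.0365 tons/acre per additional inch of rainfall
- |0.1366| > |0.0365| → Model A shows the stronger marginal effect

Notes:
- R² measures how tightly points cluster around the line; β₁ measures how steep the line is — they answer different questions.
- The two samples could reflect different populations, time periods, or measurement quality.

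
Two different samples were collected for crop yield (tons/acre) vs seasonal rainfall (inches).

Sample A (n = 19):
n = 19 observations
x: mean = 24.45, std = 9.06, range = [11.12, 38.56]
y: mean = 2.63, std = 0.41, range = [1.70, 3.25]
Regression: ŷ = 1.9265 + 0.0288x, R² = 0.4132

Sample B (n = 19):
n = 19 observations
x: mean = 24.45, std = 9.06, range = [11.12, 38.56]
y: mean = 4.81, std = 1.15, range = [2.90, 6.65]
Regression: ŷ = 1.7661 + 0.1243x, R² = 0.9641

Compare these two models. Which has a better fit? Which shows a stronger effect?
Model B has the better fit (R² = 0.9641 vs 0.4132). Model B shows the stronger effect (|β₁| = 0.1243 vs 0.0288).

Model Comparison:

Fit — compare R²:
- Model A: R² = 0.4132 → 41.32% of variance in crop yield explained
- Model B: R² = 0.9641 → 96.41% of variance in crop yield explained
- 0.9641 > 0.4132 → Model B has the better fit

Strength of effect — compare |β₁|:
- Model A: β₁ = 0.0288 → predicted crop yield rises 0.0288 tons/acre per additional inch of rainfall
- Model B: β₁ = 0.1243 → predicted crop yield rises 0.1243 tons/acre per additional inch of rainfall
- |0.0288| < |0.1243| → Model B shows the stronger marginal effect

Note: R² measures how tightly points cluster around the line; β₁ measures how steep the line is — they answer different questions.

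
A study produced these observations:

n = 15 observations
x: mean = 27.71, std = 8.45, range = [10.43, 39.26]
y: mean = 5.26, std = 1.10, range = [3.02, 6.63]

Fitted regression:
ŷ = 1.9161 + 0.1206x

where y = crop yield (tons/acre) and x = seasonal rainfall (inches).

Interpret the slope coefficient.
On average, crop yield is about 0.1206 tons/acre higher for every extra inch of rainfall.

β₁ = 0.1206 is the change in predicted crop yield (tons/acre) per additional inch of rainfall.

Interpretation:
- Rainfall up by 1 inch → predicted crop yield increases by 0.1206 tons/acre
- The effect is assumed constant over the observed range of x (linearity)
- The slope describes association in these data, not necessarily a causal effect

The intercept β₀ = 1.9161 is the predicted crop yield when rainfall = 0; since the smallest observed x is 10.43, this is an extrapolation and mainly anchors the line.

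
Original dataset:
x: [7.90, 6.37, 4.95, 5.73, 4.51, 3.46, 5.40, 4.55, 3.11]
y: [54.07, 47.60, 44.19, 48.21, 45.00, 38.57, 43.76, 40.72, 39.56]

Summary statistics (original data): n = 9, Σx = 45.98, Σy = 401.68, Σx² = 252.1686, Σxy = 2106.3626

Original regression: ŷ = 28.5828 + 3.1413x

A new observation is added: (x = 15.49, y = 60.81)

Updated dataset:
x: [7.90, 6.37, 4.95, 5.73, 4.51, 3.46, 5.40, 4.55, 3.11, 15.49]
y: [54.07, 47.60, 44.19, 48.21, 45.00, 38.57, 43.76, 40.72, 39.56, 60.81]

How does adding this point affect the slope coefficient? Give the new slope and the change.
The slope changes from 3.1413 to 1.7976 (change of -1.3437, or -42.8%).

The new point has HIGH LEVERAGE: x = 15.49 is far from the original mean x̄ = 45.98/9 ≈ 5.11 (original range [3.11, 7.90]).

Step 1: Update the sums with the new point (n goes from 9 to 10)
Σx  = 45.98 + 15.49 = 61.47
Σy  = 401.68 + 60.81 = 462.49
Σx² = 252.1686 + 15.49² = 252.1686 + 239.9401 = 492.1087
Σxy = 2106.3626 + 15.49×60.81 = 2106.3626 + 941.9469 = 3048.3095

Step 2: Recompute the slope with b₁ = (nΣxy − ΣxΣy) / (nΣx² − (Σx)²)
Numerator   = 10×3048.3095 − 61.47×462.49 = 30483.0950 − 28429.2603 = 2053.8347
Denominator = 10×492.1087 − 61.47² = 4921.0870 − 3778.5609 = 1142.5261
b₁(new) = 2053.8347 / 1142.5261 = 1.7976

(Same formula on the original sums: (9×2106.3626 − 45.98×401.68) / (9×252.1686 − 45.98²) = 488.0170 / 155.3570 = 3.1413, matching the given fit.)

Step 3: Change in slope
Δβ₁ = 1.7976 − 3.1413 = -1.3437
Relative change = -1.3437 / 3.1413 × 100% = -42.8%
→ the slope decreases when the point is added.

Because the point sits below the extension of the original line at a high-leverage x, it tilts the fit down.
In practice: check such a point for data-entry or measurement error; refit with and without it and report both if conclusions differ.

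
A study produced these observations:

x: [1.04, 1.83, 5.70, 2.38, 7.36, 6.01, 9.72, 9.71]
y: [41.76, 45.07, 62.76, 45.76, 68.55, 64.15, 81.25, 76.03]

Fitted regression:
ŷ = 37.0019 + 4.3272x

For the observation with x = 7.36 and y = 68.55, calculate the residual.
Residual = -0.3001

The residual is the difference between the actual value and the predicted value:

Residual = y - ŷ

Step 1: Calculate predicted value
ŷ = 37.0019 + 4.3272 × 7.36
ŷ = 68.8501

Step 2: Calculate residual
Residual = 68.55 - 68.8501
Residual = -0.3001

Interpretation: the model overestimates the actual value by 0.3001 at this point (negative residual → observation lies below the fitted line).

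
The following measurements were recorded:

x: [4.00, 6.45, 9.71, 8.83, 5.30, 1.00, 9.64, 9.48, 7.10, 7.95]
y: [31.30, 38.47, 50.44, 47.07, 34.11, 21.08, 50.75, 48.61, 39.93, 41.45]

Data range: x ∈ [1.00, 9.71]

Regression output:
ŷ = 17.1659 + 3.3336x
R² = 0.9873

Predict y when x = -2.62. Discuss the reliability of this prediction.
The equation gives ŷ = 8.4319; however x = -2.62 is 3.62 units below the observed range, so this extrapolated value should not be trusted.

Prediction calculation:
ŷ = 17.1659 + 3.3336 × (-2.62)
ŷ = 8.4319

Reliability:
- Data range: x ∈ [1.00, 9.71]
- Prediction point: x = -2.62 is 3.62 units below the observed range → this is EXTRAPOLATION, not interpolation

Why that matters here:
- There are no observations near this x to validate the fitted line there
- Real relationships often flatten, saturate, or turn nonlinear at extremes

Report the number if required, but flag clearly that it is an extrapolation.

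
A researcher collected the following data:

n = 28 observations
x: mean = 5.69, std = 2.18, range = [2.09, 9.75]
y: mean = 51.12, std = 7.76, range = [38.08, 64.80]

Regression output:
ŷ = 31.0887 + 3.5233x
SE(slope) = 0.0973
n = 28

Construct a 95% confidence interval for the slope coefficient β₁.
The 95% CI for β₁ is (3.3233, 3.7233)

Confidence interval for the slope:

The 95% CI for β₁ is: β̂₁ ± t*(α/2, n-2) × SE(β̂₁)

Step 1: Find critical t-value
- Confidence level = 0.95
- Degrees of freedom = n - 2 = 28 - 2 = 26
- t*(α/2, 26) = 2.0555

Step 2: Calculate margin of error
Margin = 2.0555 × 0.0973 = 0.2000

Step 3: Construct interval
CI = 3.5233 ± 0.2000
CI = (3.3233, 3.7233)

Interpretation: We are 95% confident that the true slope β₁ lies between 3.3233 and 3.7233.
Both endpoints are positive, so the data support a genuinely positive slope at this confidence level.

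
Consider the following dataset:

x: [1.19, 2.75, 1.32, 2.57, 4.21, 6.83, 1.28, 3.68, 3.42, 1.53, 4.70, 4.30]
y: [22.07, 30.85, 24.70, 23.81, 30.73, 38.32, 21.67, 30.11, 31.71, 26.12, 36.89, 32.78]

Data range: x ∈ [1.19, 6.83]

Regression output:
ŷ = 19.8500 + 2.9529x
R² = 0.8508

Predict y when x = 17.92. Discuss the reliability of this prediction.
ŷ = 72.7660, but this is extrapolation (above the data range [1.19, 6.83]) and may be unreliable.

Prediction calculation:
ŷ = 19.8500 + 2.9529 × 17.92
ŷ = 72.7660

Reliability:
- Data range: x ∈ [1.19, 6.83]
- Prediction point: x = 17.92 is 11.09 units above the observed range → this is EXTRAPOLATION, not interpolation

Why that matters here:
- R² describes fit only over the sampled x values; it says nothing about behaviour beyond them
- The linear relationship may not hold outside the observed range
- The standard error of prediction grows with (x − x̄)², and x = 17.92 is far from x̄ = 3.15

Report the number if required, but flag clearly that it is an extrapolation.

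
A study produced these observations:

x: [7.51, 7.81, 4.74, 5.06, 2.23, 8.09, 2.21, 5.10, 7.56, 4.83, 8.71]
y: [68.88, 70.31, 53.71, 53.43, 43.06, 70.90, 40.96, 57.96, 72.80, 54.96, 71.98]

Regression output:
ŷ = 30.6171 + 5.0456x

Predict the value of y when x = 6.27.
ŷ = 62.2530

To predict y for x = 6.27, substitute into the regression equation:

ŷ = 30.6171 + 5.0456 × 6.27
ŷ = 30.6171 + 31.6359
ŷ = 62.2530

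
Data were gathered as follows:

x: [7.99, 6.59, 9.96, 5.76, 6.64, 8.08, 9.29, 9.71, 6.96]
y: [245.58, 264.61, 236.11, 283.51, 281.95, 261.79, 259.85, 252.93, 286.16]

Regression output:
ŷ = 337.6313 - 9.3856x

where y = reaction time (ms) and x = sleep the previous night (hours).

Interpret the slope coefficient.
For each additional hour of sleep, predicted reaction time decreases by approximately 9.3856 ms.

The slope β₁ = -9.3856 gives the rate at which the fitted reaction time changes with sleep.

Interpretation:
- Sleep up by 1 hour → predicted reaction time decreases by 9.3856 ms
- The effect is assumed constant over the observed range of x (linearity)
- The sign (−) gives the direction; the magnitude 9.3856 gives the size of the effect per hour

The intercept β₀ = 337.6313 is the predicted reaction time when sleep = 0; since the smallest observed x is 5.76, this is an extrapolation and mainly anchors the line.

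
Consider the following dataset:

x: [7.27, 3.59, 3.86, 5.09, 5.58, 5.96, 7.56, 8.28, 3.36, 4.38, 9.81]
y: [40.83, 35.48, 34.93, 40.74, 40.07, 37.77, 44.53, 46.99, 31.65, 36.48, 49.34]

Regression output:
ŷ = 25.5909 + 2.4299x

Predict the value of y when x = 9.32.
ŷ = 48.2376

Plug x = 9.32 into the fitted line:

ŷ = 25.5909 + 2.4299 × 9.32
ŷ = 25.5909 + 22.6467
ŷ = 48.2376

This is a point prediction; actual observations scatter around it by roughly the residual standard deviation.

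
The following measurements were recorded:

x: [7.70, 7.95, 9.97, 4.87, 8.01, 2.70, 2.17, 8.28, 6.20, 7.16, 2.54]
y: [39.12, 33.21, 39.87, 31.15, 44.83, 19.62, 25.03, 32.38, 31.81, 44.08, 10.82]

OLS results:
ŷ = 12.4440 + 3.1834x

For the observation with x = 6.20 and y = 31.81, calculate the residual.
Residual = -0.3711

The residual is the difference between the actual value and the predicted value:

Residual = y - ŷ

Step 1: Calculate predicted value
ŷ = 12.4440 + 3.1834 × 6.20
ŷ = 32.1811

Step 2: Calculate residual
Residual = 31.81 - 32.1811
Residual = -0.3711

Sign check: y < ŷ, so the point is below the line and the fit overestimates here.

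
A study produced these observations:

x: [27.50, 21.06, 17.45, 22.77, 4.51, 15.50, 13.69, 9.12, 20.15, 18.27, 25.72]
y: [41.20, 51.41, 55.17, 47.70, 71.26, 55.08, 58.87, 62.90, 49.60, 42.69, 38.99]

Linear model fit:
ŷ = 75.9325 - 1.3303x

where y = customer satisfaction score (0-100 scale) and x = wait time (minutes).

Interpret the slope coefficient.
An increase of one minute in wait time is associated with a 1.3303 points decrease in predicted satisfaction score.

β₁ = -1.3303 is the change in predicted satisfaction score (points) per additional minute of wait time.

Interpretation:
- Wait time up by 1 minute → predicted satisfaction score decreases by 1.3303 points
- This is a linear approximation: the same per-unit change is assumed across the whole observed x range
- The slope describes association in these data, not necessarily a causal effect

(β₀ = 75.9325 is the fitted value at x = 0 and is not part of the slope interpretation.)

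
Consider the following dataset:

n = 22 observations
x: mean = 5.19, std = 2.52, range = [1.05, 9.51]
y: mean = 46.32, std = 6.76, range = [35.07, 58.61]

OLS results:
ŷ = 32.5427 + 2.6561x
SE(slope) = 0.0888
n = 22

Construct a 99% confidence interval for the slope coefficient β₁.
The 99% CI for β₁ is (2.4034, 2.9088)

Confidence interval for the slope:

The 99% CI for β₁ is: β̂₁ ± t*(α/2, n-2) × SE(β̂₁)

Step 1: Find critical t-value
- Confidence level = 0.99
- Degrees of freedom = n - 2 = 22 - 2 = 20
- t*(α/2, 20) = 2.8453

Step 2: Calculate margin of error
Margin = 2.8453 × 0.0888 = 0.2527

Step 3: Construct interval
CI = 2.6561 ± 0.2527
CI = (2.4034, 2.9088)

Interpretation: intervals built this way capture the true β₁ in 99% of repeated samples; here the plausible range for the per-unit effect of x on y is 2.4034 to 2.9088.
Both endpoints are positive, so the data support a genuinely positive slope at this confidence level.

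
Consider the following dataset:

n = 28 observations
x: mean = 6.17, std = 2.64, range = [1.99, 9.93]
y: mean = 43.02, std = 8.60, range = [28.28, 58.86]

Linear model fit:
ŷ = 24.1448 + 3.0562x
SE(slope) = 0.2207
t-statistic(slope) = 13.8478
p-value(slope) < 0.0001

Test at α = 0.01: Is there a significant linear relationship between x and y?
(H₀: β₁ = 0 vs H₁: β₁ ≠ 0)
Since p-value < 0.0001 < α = 0.01, reject H₀ — the slope is significantly different from 0.

Hypothesis test for the slope coefficient:

H₀: β₁ = 0 (no linear relationship)
H₁: β₁ ≠ 0 (linear relationship exists)

Test statistic: t = β̂₁ / SE(β̂₁) = 3.0562 / 0.2207 = 13.8478

p < 0.0001: how often a slope estimate this far from 0 (in SE units) would arise by chance if β₁ were truly 0.

Decision rule: reject H₀ if p-value < α.
p-value < 0.0001 < α = 0.01 → reject H₀.

There is sufficient evidence at the 1% significance level to conclude that a linear relationship exists between x and y.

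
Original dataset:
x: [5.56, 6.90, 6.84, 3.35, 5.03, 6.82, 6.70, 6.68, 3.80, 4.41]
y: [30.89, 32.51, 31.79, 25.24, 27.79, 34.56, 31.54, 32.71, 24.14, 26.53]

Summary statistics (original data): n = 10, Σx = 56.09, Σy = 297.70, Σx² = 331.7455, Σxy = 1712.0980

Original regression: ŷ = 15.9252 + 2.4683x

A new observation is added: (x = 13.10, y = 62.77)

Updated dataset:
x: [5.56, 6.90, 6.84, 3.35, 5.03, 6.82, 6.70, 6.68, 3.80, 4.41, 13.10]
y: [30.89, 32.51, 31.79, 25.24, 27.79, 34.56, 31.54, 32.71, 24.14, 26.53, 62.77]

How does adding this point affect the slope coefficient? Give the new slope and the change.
New slope β₁ = 3.9182 versus 2.4683 before: a change of +1.4499 (+58.7%).

The new point has HIGH LEVERAGE: x = 13.10 is far from the original mean x̄ = 56.09/10 ≈ 5.61 (original range [3.35, 6.90]).

Step 1: Update the sums with the new point (n goes from 10 to 11)
Σx  = 56.09 + 13.10 = 69.19
Σy  = 297.70 + 62.77 = 360.47
Σx² = 331.7455 + 13.10² = 331.7455 + 171.6100 = 503.3555
Σxy = 1712.0980 + 13.10×62.77 = 1712.0980 + 822.2870 = 2534.3850

Step 2: Recompute the slope with b₁ = (nΣxy − ΣxΣy) / (nΣx² − (Σx)²)
Numerator   = 11×2534.3850 − 69.19×360.47 = 27878.2350 − 24940.9193 = 2937.3157
Denominator = 11×503.3555 − 69.19² = 5536.9105 − 4787.2561 = 749.6544
b₁(new) = 2937.3157 / 749.6544 = 3.9182

(Same formula on the original sums: (10×1712.0980 − 56.09×297.70) / (10×331.7455 − 56.09²) = 422.9870 / 171.3669 = 2.4683, matching the given fit.)

Step 3: Change in slope
Δβ₁ = 3.9182 − 2.4683 = +1.4499
Relative change = +1.4499 / 2.4683 × 100% = +58.7%
→ the slope increases when the point is added.

A high-leverage point only changes the slope if it is off the original line; here y = 62.77 is above the original trend, so the slope increases.
In practice: investigate whether it comes from the same population as the rest of the sample.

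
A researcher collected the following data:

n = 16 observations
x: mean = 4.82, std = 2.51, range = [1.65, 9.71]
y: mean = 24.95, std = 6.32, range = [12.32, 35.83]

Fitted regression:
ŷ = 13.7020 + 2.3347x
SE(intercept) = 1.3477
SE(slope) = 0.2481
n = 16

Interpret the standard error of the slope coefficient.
SE(slope) = 0.2481 measures the uncertainty in the estimated slope. The coefficient is estimated precisely (SE/|β̂₁| = 10.6%).

What SE measures:
- The standard error quantifies the sampling variability of the coefficient estimate
- It is the estimated standard deviation of β̂₁ across hypothetical repeated samples of the same size
- Smaller SE → more precise estimate

Relative precision:
- SE / |β̂₁| = 0.2481 / 2.3347 = 10.6%
- Rule of thumb (under 20%: precise; 20% to under 50%: moderately precise; 50% or more: imprecise) → precise

Rough 95% range (±2 SE): 2.3347 ± 0.4962 → (1.8385, 2.8309).

What drives SE(β̂₁): more residual scatter → larger SE.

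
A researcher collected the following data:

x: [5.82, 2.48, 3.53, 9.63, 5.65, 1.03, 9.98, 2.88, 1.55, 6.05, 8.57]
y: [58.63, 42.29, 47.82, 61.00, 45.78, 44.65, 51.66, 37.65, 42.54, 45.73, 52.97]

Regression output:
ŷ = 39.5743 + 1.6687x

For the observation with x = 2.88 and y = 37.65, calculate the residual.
Residual = -6.7302

The residual is the difference between the actual value and the predicted value:

Residual = y - ŷ

Step 1: Calculate predicted value
ŷ = 39.5743 + 1.6687 × 2.88
ŷ = 44.3802

Step 2: Calculate residual
Residual = 37.65 - 44.3802
Residual = -6.7302

Sign check: y < ŷ, so the point is below the line and the fit overestimates here.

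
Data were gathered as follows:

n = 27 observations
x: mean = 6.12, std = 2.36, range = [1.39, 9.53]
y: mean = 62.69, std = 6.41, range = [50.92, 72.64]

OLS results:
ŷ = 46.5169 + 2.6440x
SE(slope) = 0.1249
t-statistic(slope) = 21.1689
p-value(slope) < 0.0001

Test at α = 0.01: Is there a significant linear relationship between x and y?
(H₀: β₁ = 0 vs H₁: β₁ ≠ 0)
Reject H₀: p-value < 0.0001 < α = 0.01. The linear relationship is significant at the 1% level.

Hypothesis test for the slope coefficient:

H₀: β₁ = 0 (no linear relationship)
H₁: β₁ ≠ 0 (linear relationship exists)

Test statistic: t = β̂₁ / SE(β̂₁) = 2.6440 / 0.1249 = 21.1689

With df = 25, the two-sided p-value for |t| = 21.1689 is <0.0001.

Decision rule: reject H₀ if p-value < α.
p-value < 0.0001 < α = 0.01 → reject H₀.

There is sufficient evidence at the 1% significance level to conclude that a linear relationship exists between x and y.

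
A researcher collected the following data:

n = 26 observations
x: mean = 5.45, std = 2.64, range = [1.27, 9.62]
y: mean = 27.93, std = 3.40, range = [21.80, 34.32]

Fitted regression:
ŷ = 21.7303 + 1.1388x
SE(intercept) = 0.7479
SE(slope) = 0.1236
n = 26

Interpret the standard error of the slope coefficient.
SE(β̂₁) = 0.1236 is the estimated standard deviation of the slope estimate across repeated samples; relative to β̂₁ = 1.1388 that is 10.9%, a precise estimate.

SE(β̂₁) = s / √Sxx, where s is the residual standard deviation and Sxx = Σ(x − x̄)². It is the yardstick for how far β̂₁ = 1.1388 could plausibly be from the true slope.

Relative precision:
- SE / |β̂₁| = 0.1236 / 1.1388 = 10.9%
- Rule of thumb (under 20%: precise; 20% to under 50%: moderately precise; 50% or more: imprecise) → precise

Link to the t-test: t = β̂₁ / SE(β̂₁) = 1.1388 / 0.1236 = 9.2136, the statistic for H₀: β₁ = 0.

What drives SE(β̂₁): wider spread of x values → smaller SE; larger n (here n = 26) → smaller SE.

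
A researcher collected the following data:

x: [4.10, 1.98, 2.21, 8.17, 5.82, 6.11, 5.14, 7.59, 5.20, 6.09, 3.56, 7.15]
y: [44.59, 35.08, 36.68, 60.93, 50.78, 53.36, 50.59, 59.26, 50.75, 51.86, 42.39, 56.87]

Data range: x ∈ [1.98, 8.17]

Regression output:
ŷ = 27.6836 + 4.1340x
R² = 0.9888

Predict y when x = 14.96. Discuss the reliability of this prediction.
The equation gives ŷ = 89.5282; however x = 14.96 is 6.79 units above the observed range, so this extrapolated value should not be trusted.

Prediction calculation:
ŷ = 27.6836 + 4.1340 × 14.96
ŷ = 89.5282

Reliability:
- Data range: x ∈ [1.98, 8.17]
- Prediction point: x = 14.96 is 6.79 units above the observed range → this is EXTRAPOLATION, not interpolation

Why that matters here:
- Real relationships often flatten, saturate, or turn nonlinear at extremes
- R² describes fit only over the sampled x values; it says nothing about behaviour beyond them
- The linear relationship may not hold outside the observed range

The R² = 0.9888 only validates the fit within [1.98, 8.17]; treat ŷ = 89.5282 with caution.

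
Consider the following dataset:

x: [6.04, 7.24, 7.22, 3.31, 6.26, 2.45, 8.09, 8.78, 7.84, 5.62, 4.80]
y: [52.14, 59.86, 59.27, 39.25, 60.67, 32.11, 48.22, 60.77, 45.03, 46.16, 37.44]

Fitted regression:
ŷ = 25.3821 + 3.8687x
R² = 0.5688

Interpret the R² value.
R² = 0.5688 means 56.88% of the variation in y is explained by the linear relationship with x. This indicates a moderate fit.

The coefficient of determination R² is the fraction of the total variation in y that the fitted line accounts for.

Here R² = 0.5688:
- Explained: 56.88% of the variation in y
- Unexplained (residual): 100% − 56.88% = 43.12%
- Rule of thumb (below 0.3 weak; 0.3 to below 0.7 moderate; 0.7 and above strong) → moderate

Equivalently, for simple linear regression R² = r², so |r| = √0.5688 ≈ 0.7542.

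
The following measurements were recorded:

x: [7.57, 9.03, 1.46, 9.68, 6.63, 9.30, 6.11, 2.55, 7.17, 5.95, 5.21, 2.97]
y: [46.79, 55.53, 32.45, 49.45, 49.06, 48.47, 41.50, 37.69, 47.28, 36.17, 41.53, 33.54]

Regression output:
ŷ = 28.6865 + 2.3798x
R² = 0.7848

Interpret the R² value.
R² = 0.7848 means 78.48% of the variation in y is explained by the linear relationship with x. This indicates a strong fit.

The coefficient of determination R² is the fraction of the total variation in y that the fitted line accounts for.

Here R² = 0.7848:
- Explained: 78.48% of the variation in y
- Unexplained (residual): 100% − 78.48% = 21.52%
- Rule of thumb (below 0.3 weak; 0.3 to below 0.7 moderate; 0.7 and above strong) → strong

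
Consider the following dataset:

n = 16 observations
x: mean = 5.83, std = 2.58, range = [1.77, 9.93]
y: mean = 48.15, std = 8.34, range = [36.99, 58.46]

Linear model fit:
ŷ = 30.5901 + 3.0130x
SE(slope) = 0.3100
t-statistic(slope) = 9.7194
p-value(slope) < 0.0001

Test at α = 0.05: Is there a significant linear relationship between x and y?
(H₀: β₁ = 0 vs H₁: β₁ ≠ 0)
Reject H₀: p-value < 0.0001 < α = 0.05. The linear relationship is significant at the 5% level.

Hypothesis test for the slope coefficient:

H₀: β₁ = 0 (no linear relationship)
H₁: β₁ ≠ 0 (linear relationship exists)

Test statistic: t = β̂₁ / SE(β̂₁) = 3.0130 / 0.3100 = 9.7194

p < 0.0001: how often a slope estimate this far from 0 (in SE units) would arise by chance if β₁ were truly 0.

Decision rule: reject H₀ if p-value < α.
p-value < 0.0001 < α = 0.05 → reject H₀.

At α = 0.05 the data do provide convincing evidence of a nonzero slope.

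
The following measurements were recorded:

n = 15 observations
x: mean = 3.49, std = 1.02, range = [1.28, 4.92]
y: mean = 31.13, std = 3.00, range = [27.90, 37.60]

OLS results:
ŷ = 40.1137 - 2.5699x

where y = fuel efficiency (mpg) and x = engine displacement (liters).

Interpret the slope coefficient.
For each additional liter of engine displacement, predicted fuel efficiency decreases by approximately 2.5699 mpg.

β₁ = -2.5699 is the change in predicted fuel efficiency (mpg) per additional liter of engine displacement.

Interpretation:
- Engine displacement up by 1 liter → predicted fuel efficiency decreases by 2.5699 mpg
- The effect is assumed constant over the observed range of x (linearity)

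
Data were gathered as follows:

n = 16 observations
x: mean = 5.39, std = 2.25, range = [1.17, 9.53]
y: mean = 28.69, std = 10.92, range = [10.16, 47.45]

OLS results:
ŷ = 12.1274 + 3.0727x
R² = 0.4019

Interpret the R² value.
The model explains 40.19% of the variance in y (R² = 0.4019), leaving 59.81% unexplained; the fit is moderate.

R² (coefficient of determination) measures the proportion of variance in y explained by the regression model.

Here R² = 0.4019:
- Explained: 40.19% of the variation in y
- Unexplained (residual): 100% − 40.19% = 59.81%
- Rule of thumb (below 0.3 weak; 0.3 to below 0.7 moderate; 0.7 and above strong) → moderate

Calculation: R² = 1 − (SS_res / SS_tot), where SS_res is the sum of squared residuals and SS_tot the total sum of squares.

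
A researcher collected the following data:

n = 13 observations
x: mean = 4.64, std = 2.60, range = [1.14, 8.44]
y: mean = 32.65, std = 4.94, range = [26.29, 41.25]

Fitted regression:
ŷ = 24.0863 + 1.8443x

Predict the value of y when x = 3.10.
ŷ = 29.8036

x = 3.10 lies inside the observed range [1.14, 8.44], so the fitted equation applies directly:

ŷ = 24.0863 + 1.8443 × 3.10
ŷ = 24.0863 + 5.7173
ŷ = 29.8036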